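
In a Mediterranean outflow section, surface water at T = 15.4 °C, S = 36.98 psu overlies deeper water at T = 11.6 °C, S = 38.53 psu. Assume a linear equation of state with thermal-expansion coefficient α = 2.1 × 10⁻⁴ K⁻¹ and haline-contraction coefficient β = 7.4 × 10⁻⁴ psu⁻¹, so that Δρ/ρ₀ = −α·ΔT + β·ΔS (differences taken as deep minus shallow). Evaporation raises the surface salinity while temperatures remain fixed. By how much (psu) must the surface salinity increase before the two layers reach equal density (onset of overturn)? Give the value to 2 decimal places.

Neutral buoyancy requires −α(T_deep − T_surf) + β(S_deep − S_surf′) = 0.
S_surf′ = S_deep − (α/β)·ΔT = 38.53 − (2.1 × 10⁻⁴/7.4 × 10⁻⁴)·(-3.8) = 39.6084 psu.
Increase required: 39.6084 − 36.98 = 2.6284 psu.

2.63 psu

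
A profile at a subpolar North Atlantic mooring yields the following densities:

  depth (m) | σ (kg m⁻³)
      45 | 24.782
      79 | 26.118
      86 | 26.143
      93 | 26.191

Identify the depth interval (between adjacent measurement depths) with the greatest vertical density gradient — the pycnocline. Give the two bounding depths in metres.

Compute the density gradient over each adjacent pair:
  45–79 m: Δρ/Δz = 1.336/34 = 0.039 kg m⁻⁴
  79–86 m: Δρ/Δz = 0.025/7 = 3.6 × 10⁻³ kg m⁻⁴
  86–93 m: Δρ/Δz = 0.048/7 = 6.9 × 10⁻³ kg m⁻⁴
The largest gradient is in the 45–79 m interval — the pycnocline.

45–79 m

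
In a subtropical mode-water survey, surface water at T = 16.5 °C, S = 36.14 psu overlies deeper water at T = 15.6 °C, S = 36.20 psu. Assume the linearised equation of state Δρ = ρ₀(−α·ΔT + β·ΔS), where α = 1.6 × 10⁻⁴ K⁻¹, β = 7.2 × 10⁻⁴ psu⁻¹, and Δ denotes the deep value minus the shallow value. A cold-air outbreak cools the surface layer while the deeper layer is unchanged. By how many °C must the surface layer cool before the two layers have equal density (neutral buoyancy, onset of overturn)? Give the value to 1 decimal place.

1.2 °C

Neutral buoyancy requires Δρ = 0, i.e. −α(T_deep − T_surf′) + β(S_deep − S_surf) = 0.
T_surf′ = T_deep − (β/α)·ΔS = 15.6 − (7.2 × 10⁻⁴/1.6 × 10⁻⁴)·(+0.06) = 15.330 °C.
Cooling required: 16.5 − (15.330) = 1.170 °C.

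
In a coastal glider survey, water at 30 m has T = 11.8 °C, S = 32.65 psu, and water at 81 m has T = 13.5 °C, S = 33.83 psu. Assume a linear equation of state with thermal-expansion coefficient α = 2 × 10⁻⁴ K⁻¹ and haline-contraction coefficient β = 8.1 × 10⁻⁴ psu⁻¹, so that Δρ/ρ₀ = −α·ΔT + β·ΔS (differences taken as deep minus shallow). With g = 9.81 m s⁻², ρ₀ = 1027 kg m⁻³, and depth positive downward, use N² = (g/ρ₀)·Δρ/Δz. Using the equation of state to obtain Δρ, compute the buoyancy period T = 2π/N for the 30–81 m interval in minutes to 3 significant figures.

9.62 min

ΔT = +1.7 K, ΔS = +1.18 psu (deep − shallow).
Δρ/ρ₀ = −αΔT + βΔS = -3.40 × 10⁻⁴ + 9.558 × 10⁻⁴ = 6.158 × 10⁻⁴, so Δρ ≈ 0.6324 kg m⁻³.
N² = (g/ρ₀)·Δρ/Δz = g·(Δρ/ρ₀)/Δz = 9.81 × 6.158 × 10⁻⁴ / 51 = 1.1845 × 10⁻⁴ s⁻².
N = √(1.1845 × 10⁻⁴) = 0.010883 rad s⁻¹ → T = 2π/N = 577.34 s = 9.6223 min ≈ 9.62 min.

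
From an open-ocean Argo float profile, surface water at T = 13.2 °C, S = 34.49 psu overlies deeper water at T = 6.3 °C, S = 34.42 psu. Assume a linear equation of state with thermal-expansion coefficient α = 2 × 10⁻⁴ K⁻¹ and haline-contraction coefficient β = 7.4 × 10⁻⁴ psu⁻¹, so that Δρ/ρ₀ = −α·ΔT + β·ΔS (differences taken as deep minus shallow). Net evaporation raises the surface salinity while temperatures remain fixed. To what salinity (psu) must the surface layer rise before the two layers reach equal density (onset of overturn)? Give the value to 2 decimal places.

36.28 psu

Neutral buoyancy requires −α(T_deep − T_surf) + β(S_deep − S_surf′) = 0.
S_surf′ = S_deep − (α/β)·ΔT = 34.42 − (2 × 10⁻⁴/7.4 × 10⁻⁴)·(-6.9) = 36.2849 psu.
Increase required: 36.2849 − 34.49 = 1.7949 psu.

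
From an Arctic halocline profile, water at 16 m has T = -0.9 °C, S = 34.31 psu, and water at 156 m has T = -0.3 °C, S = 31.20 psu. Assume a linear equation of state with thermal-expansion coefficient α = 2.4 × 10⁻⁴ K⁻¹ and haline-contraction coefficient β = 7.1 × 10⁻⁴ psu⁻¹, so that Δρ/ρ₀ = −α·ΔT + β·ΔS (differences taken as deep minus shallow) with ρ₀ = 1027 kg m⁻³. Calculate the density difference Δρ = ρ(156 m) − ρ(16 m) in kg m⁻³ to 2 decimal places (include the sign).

-2.42 kg m⁻³

ΔT = +0.6 K, ΔS = -3.11 psu (deep − shallow).
Δρ/ρ₀ = −(2.4 × 10⁻⁴)(+0.6) + (7.1 × 10⁻⁴)(-3.11) = -2.3521 × 10⁻³.
Δρ = 1027 × (-2.3521 × 10⁻³) = -2.42 kg m⁻³.
Negative Δρ: lighter below, statically unstable.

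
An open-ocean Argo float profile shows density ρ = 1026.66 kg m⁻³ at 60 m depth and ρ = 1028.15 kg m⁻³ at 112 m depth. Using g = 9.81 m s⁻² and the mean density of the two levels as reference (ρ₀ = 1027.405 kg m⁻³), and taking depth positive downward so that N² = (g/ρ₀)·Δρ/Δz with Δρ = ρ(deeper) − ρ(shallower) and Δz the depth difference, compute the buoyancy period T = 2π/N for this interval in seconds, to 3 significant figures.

380 s

Δρ = 1028.15 − 1026.66 = 1.49 kg m⁻³ over Δz = 112 − 60 = 52 m.
N² = (9.81/1027.405) × (1.49/52) = 2.7360 × 10⁻⁴ s⁻².
N = √(2.7360 × 10⁻⁴) = 0.016541 rad s⁻¹, so T = 2π/N = 379.86 s ≈ 380 s.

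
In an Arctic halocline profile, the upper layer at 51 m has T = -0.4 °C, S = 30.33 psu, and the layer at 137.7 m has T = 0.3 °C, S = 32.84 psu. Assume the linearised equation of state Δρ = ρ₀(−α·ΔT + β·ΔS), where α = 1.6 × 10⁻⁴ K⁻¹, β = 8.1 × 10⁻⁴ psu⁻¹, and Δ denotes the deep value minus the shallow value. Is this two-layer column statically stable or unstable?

ΔT = 0.3 − -0.4 = +0.7 K and ΔS = 32.84 − 30.33 = +2.51 psu (deep − shallow).
−αΔT = -1.12 × 10⁻⁴; βΔS = 2.0331 × 10⁻³; sum Δρ/ρ₀ = 1.9211 × 10⁻³.
Δρ/ρ₀ > 0, so Δρ > 0: deeper water is denser → statically stable.

stable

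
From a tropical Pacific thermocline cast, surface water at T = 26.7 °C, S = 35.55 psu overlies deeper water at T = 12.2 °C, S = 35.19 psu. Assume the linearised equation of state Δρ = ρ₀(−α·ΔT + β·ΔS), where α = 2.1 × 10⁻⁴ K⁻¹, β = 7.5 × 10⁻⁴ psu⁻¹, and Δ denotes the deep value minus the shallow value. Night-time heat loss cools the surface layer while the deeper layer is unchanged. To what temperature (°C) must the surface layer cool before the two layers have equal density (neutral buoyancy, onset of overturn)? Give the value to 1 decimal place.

13.5 °C

Neutral buoyancy requires Δρ = 0, i.e. −α(T_deep − T_surf′) + β(S_deep − S_surf) = 0.
T_surf′ = T_deep − (β/α)·ΔS = 12.2 − (7.5 × 10⁻⁴/2.1 × 10⁻⁴)·(-0.36) = 13.486 °C.
Cooling required: 26.7 − (13.486) = 13.214 °C.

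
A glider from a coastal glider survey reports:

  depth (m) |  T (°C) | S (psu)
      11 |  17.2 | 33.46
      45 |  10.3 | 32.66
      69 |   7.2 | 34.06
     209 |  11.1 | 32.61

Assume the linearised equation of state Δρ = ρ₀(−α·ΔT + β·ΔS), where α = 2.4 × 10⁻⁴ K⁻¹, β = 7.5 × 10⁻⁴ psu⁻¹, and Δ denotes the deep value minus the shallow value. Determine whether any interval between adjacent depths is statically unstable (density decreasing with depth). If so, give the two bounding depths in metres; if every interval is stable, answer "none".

Evaluate Δρ/ρ₀ = −αΔT + βΔS across each adjacent pair:
  11–45 m: −αΔT+βΔS = −(2.4 × 10⁻⁴)(-6.9)+(7.5 × 10⁻⁴)(-0.80) = 1.1 × 10⁻³ → stable
  45–69 m: −αΔT+βΔS = −(2.4 × 10⁻⁴)(-3.1)+(7.5 × 10⁻⁴)(+1.40) = 1.8 × 10⁻³ → stable
  69–209 m: −αΔT+βΔS = −(2.4 × 10⁻⁴)(+3.9)+(7.5 × 10⁻⁴)(-1.45) = -2.0 × 10⁻³ → UNSTABLE
The 69–209 m interval has Δρ < 0: lighter water underlies denser water.

69–209 m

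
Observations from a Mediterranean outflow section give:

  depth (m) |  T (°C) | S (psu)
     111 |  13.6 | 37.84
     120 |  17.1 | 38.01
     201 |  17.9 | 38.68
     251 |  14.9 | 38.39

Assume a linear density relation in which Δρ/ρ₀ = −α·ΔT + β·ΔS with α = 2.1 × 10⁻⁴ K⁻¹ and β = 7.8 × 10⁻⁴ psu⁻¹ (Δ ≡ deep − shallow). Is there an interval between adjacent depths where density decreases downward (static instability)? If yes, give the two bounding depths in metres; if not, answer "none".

111–120 m

Evaluate Δρ/ρ₀ = −αΔT + βΔS across each adjacent pair:
  111–120 m: −αΔT+βΔS = −(2.1 × 10⁻⁴)(+3.5)+(7.8 × 10⁻⁴)(+0.17) = -6.0 × 10⁻⁴ → UNSTABLE
  120–201 m: −αΔT+βΔS = −(2.1 × 10⁻⁴)(+0.8)+(7.8 × 10⁻⁴)(+0.67) = 3.5 × 10⁻⁴ → stable
  201–251 m: −αΔT+βΔS = −(2.1 × 10⁻⁴)(-3.0)+(7.8 × 10⁻⁴)(-0.29) = 4.0 × 10⁻⁴ → stable
The 111–120 m interval has Δρ < 0: lighter water underlies denser water.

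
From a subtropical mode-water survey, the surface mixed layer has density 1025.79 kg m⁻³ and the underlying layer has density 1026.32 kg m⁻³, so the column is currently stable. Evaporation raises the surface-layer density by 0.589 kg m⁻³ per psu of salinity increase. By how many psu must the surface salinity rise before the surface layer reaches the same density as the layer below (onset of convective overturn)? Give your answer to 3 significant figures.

0.900 psu

Density deficit of the surface layer: 1026.32 − 1025.79 = 0.53 kg m⁻³.
Required change = 0.53 / 0.589 = 0.900 psu.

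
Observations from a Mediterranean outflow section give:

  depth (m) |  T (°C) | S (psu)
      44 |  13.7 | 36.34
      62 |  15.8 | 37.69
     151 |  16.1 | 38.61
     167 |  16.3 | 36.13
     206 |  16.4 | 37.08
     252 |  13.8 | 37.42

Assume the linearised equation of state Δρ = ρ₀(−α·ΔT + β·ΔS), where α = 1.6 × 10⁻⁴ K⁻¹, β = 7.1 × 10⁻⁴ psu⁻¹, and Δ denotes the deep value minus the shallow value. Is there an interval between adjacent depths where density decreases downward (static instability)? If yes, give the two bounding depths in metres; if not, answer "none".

151–167 m

Evaluate Δρ/ρ₀ = −αΔT + βΔS across each adjacent pair:
  44–62 m: −αΔT+βΔS = −(1.6 × 10⁻⁴)(+2.1)+(7.1 × 10⁻⁴)(+1.35) = 6.2 × 10⁻⁴ → stable
  62–151 m: −αΔT+βΔS = −(1.6 × 10⁻⁴)(+0.3)+(7.1 × 10⁻⁴)(+0.92) = 6.1 × 10⁻⁴ → stable
  151–167 m: −αΔT+βΔS = −(1.6 × 10⁻⁴)(+0.2)+(7.1 × 10⁻⁴)(-2.48) = -1.8 × 10⁻³ → UNSTABLE
  167–206 m: −αΔT+βΔS = −(1.6 × 10⁻⁴)(+0.1)+(7.1 × 10⁻⁴)(+0.95) = 6.6 × 10⁻⁴ → stable
  206–252 m: −αΔT+βΔS = −(1.6 × 10⁻⁴)(-2.6)+(7.1 × 10⁻⁴)(+0.34) = 6.6 × 10⁻⁴ → stable
The 151–167 m interval has Δρ < 0: lighter water underlies denser water.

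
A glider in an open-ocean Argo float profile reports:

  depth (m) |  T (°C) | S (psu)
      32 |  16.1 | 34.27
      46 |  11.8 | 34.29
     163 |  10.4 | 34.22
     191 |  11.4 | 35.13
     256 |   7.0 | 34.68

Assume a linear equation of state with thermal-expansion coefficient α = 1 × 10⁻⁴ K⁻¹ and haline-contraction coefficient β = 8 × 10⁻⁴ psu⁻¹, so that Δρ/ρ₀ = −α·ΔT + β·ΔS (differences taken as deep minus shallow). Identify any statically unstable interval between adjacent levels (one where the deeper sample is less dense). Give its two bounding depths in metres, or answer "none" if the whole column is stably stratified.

Evaluate Δρ/ρ₀ = −αΔT + βΔS across each adjacent pair:
  32–46 m: −αΔT+βΔS = −(1 × 10⁻⁴)(-4.3)+(8 × 10⁻⁴)(+0.02) = 4.5 × 10⁻⁴ → stable
  46–163 m: −αΔT+βΔS = −(1 × 10⁻⁴)(-1.4)+(8 × 10⁻⁴)(-0.07) = 8.4 × 10⁻⁵ → stable
  163–191 m: −αΔT+βΔS = −(1 × 10⁻⁴)(+1.0)+(8 × 10⁻⁴)(+0.91) = 6.3 × 10⁻⁴ → stable
  191–256 m: −αΔT+βΔS = −(1 × 10⁻⁴)(-4.4)+(8 × 10⁻⁴)(-0.45) = 8.0 × 10⁻⁵ → stable
Every interval has Δρ > 0: the column is stably stratified throughout.

none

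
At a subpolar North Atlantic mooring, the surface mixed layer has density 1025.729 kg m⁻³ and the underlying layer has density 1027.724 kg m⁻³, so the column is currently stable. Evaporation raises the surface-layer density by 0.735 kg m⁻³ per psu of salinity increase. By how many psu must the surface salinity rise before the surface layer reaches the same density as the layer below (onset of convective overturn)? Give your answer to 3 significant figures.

2.71 psu

Density deficit of the surface layer: 1027.724 − 1025.729 = 1.995 kg m⁻³.
Required change = 1.995 / 0.735 = 2.71 psu.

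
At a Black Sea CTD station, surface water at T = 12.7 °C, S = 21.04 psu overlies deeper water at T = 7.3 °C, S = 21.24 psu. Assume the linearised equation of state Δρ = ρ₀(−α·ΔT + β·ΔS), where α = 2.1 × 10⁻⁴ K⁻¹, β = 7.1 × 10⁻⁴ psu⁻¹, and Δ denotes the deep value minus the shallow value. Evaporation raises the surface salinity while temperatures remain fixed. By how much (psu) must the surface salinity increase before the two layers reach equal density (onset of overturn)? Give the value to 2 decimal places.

Neutral buoyancy requires −α(T_deep − T_surf) + β(S_deep − S_surf′) = 0.
S_surf′ = S_deep − (α/β)·ΔT = 21.24 − (2.1 × 10⁻⁴/7.1 × 10⁻⁴)·(-5.4) = 22.8372 psu.
Increase required: 22.8372 − 21.04 = 1.7972 psu.

1.80 psu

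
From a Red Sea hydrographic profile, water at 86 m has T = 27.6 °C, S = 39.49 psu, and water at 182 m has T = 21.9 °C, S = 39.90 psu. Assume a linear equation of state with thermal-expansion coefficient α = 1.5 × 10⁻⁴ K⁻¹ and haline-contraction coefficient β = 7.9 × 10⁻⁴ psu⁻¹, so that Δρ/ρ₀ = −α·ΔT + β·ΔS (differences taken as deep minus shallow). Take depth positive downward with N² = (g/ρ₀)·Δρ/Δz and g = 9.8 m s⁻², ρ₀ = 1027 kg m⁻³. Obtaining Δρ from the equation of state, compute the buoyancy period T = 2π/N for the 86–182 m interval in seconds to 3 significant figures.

ΔT = -5.7 K, ΔS = +0.41 psu (deep − shallow).
Δρ/ρ₀ = −αΔT + βΔS = 8.55 × 10⁻⁴ + 3.239 × 10⁻⁴ = 1.1789 × 10⁻³, so Δρ ≈ 1.211 kg m⁻³.
N² = (g/ρ₀)·Δρ/Δz = g·(Δρ/ρ₀)/Δz = 9.8 × 1.1789 × 10⁻³ / 96 = 1.2035 × 10⁻⁴ s⁻².
N = √(1.2035 × 10⁻⁴) = 0.010970 rad s⁻¹ → T = 2π/N = 572.76 s ≈ 573 s.

573 s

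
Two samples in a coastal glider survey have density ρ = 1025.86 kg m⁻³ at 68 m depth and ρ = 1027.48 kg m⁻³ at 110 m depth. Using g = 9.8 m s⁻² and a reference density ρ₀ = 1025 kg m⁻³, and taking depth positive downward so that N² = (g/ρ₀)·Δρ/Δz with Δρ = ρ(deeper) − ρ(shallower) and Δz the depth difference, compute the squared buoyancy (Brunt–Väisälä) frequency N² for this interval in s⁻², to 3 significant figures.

3.69 × 10⁻⁴ s⁻²

Δρ = 1027.48 − 1025.86 = 1.62 kg m⁻³ over Δz = 110 − 68 = 42 m.
N² = (9.8/1025) × (1.62/42) = 3.6878 × 10⁻⁴ s⁻² ≈ 3.69 × 10⁻⁴ s⁻².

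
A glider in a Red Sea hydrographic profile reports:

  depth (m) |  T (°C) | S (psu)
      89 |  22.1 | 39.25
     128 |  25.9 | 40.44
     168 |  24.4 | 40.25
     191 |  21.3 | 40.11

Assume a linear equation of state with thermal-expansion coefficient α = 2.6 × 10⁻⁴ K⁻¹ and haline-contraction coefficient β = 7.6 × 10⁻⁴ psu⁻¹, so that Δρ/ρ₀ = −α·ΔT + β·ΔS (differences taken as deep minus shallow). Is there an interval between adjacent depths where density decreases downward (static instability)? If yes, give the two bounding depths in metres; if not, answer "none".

89–128 m

Evaluate Δρ/ρ₀ = −αΔT + βΔS across each adjacent pair:
  89–128 m: −αΔT+βΔS = −(2.6 × 10⁻⁴)(+3.8)+(7.6 × 10⁻⁴)(+1.19) = -8.4 × 10⁻⁵ → UNSTABLE
  128–168 m: −αΔT+βΔS = −(2.6 × 10⁻⁴)(-1.5)+(7.6 × 10⁻⁴)(-0.19) = 2.5 × 10⁻⁴ → stable
  168–191 m: −αΔT+βΔS = −(2.6 × 10⁻⁴)(-3.1)+(7.6 × 10⁻⁴)(-0.14) = 7.0 × 10⁻⁴ → stable
The 89–128 m interval has Δρ < 0: lighter water underlies denser water.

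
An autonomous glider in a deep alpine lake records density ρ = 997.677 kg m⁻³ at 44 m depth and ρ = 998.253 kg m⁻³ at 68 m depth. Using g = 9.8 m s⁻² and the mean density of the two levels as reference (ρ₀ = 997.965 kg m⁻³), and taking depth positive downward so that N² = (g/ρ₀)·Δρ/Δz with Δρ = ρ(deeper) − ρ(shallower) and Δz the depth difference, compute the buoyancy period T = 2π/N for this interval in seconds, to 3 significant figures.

Δρ = 998.253 − 997.677 = 0.576 kg m⁻³ over Δz = 68 − 44 = 24 m.
N² = (9.8/997.965) × (0.576/24) = 2.3568 × 10⁻⁴ s⁻².
N = √(2.3568 × 10⁻⁴) = 0.015352 rad s⁻¹, so T = 2π/N = 409.27 s ≈ 409 s.

409 s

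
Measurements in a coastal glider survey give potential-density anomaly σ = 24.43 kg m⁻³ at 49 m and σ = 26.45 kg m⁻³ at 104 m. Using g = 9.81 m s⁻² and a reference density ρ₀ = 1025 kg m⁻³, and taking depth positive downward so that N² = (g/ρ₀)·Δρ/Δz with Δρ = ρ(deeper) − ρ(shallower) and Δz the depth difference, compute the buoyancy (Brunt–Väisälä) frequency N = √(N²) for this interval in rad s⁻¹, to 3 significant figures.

Δρ = 1026.45 − 1024.43 = 2.02 kg m⁻³ over Δz = 104 − 49 = 55 m.
N² = (9.81/1025) × (2.02/55) = 3.5151 × 10⁻⁴ s⁻².
N = √(3.5151 × 10⁻⁴) = 0.018749 rad s⁻¹ ≈ 0.0187 rad s⁻¹.

0.0187 rad s⁻¹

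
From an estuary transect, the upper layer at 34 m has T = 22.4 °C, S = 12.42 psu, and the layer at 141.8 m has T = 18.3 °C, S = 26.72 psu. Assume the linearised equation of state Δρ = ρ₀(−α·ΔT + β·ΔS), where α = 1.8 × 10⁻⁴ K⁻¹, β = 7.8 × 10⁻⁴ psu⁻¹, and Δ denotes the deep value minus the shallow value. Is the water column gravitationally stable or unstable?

stable

ΔT = 18.3 − 22.4 = -4.1 K and ΔS = 26.72 − 12.42 = +14.30 psu (deep − shallow).
−αΔT = 7.38 × 10⁻⁴; βΔS = 0.011154; sum Δρ/ρ₀ = 0.011892.
Δρ/ρ₀ > 0, so Δρ > 0: deeper water is denser → statically stable.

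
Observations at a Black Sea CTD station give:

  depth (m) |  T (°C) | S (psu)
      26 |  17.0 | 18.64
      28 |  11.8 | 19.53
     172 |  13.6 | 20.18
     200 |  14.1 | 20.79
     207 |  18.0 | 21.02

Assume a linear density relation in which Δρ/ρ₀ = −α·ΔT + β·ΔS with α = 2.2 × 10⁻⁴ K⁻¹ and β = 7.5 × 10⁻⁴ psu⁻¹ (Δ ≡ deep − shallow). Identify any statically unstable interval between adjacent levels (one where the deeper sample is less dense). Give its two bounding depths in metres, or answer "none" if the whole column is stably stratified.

Evaluate Δρ/ρ₀ = −αΔT + βΔS across each adjacent pair:
  26–28 m: −αΔT+βΔS = −(2.2 × 10⁻⁴)(-5.2)+(7.5 × 10⁻⁴)(+0.89) = 1.8 × 10⁻³ → stable
  28–172 m: −αΔT+βΔS = −(2.2 × 10⁻⁴)(+1.8)+(7.5 × 10⁻⁴)(+0.65) = 9.2 × 10⁻⁵ → stable
  172–200 m: −αΔT+βΔS = −(2.2 × 10⁻⁴)(+0.5)+(7.5 × 10⁻⁴)(+0.61) = 3.5 × 10⁻⁴ → stable
  200–207 m: −αΔT+βΔS = −(2.2 × 10⁻⁴)(+3.9)+(7.5 × 10⁻⁴)(+0.23) = -6.9 × 10⁻⁴ → UNSTABLE
The 200–207 m interval has Δρ < 0: lighter water underlies denser water.

200–207 m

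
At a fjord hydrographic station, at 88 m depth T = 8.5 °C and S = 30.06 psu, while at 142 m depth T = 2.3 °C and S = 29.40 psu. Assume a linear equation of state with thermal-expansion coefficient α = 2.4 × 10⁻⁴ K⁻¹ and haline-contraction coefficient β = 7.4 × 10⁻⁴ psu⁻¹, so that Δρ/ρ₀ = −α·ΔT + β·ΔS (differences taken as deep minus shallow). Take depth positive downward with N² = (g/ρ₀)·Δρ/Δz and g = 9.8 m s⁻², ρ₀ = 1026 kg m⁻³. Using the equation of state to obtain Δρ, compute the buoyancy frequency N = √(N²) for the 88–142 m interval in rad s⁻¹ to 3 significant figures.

ΔT = -6.2 K, ΔS = -0.66 psu (deep − shallow).
Δρ/ρ₀ = −αΔT + βΔS = 1.488 × 10⁻³ − 4.884 × 10⁻⁴ = 9.996 × 10⁻⁴, so Δρ ≈ 1.026 kg m⁻³.
N² = (g/ρ₀)·Δρ/Δz = g·(Δρ/ρ₀)/Δz = 9.8 × 9.996 × 10⁻⁴ / 54 = 1.8141 × 10⁻⁴ s⁻².
N = √(1.8141 × 10⁻⁴) = 0.013469 rad s⁻¹ ≈ 0.0135 rad s⁻¹.

0.0135 rad s⁻¹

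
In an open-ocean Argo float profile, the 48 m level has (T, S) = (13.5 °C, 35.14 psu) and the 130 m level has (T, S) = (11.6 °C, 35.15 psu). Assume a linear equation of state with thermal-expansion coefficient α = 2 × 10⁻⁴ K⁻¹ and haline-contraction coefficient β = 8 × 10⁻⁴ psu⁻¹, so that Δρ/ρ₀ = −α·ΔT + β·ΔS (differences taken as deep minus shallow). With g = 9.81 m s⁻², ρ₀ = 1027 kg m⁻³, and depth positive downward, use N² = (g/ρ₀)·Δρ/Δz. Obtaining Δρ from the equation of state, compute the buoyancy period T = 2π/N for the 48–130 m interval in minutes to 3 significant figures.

ΔT = -1.9 K, ΔS = +0.01 psu (deep − shallow).
Δρ/ρ₀ = −αΔT + βΔS = 3.80 × 10⁻⁴ + 8.00 × 10⁻⁶ = 3.88 × 10⁻⁴, so Δρ ≈ 0.3985 kg m⁻³.
N² = (g/ρ₀)·Δρ/Δz = g·(Δρ/ρ₀)/Δz = 9.81 × 3.88 × 10⁻⁴ / 82 = 4.6418 × 10⁻⁵ s⁻².
N = √(4.6418 × 10⁻⁵) = 6.8131 × 10⁻³ rad s⁻¹ → T = 2π/N = 922.22 s = 15.370 min ≈ 15.4 min.

15.4 min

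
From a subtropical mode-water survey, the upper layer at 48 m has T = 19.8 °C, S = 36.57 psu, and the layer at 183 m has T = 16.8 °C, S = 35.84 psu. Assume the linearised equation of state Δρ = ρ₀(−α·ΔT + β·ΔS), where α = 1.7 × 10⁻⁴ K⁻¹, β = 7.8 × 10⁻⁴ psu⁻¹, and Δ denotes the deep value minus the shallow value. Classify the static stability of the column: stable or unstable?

ΔT = 16.8 − 19.8 = -3.0 K and ΔS = 35.84 − 36.57 = -0.73 psu (deep − shallow).
−αΔT = 5.10 × 10⁻⁴; βΔS = -5.694 × 10⁻⁴; sum Δρ/ρ₀ = -5.94 × 10⁻⁵.
Δρ/ρ₀ < 0, so Δρ < 0: deeper water is lighter → statically unstable; the column would overturn.

unstable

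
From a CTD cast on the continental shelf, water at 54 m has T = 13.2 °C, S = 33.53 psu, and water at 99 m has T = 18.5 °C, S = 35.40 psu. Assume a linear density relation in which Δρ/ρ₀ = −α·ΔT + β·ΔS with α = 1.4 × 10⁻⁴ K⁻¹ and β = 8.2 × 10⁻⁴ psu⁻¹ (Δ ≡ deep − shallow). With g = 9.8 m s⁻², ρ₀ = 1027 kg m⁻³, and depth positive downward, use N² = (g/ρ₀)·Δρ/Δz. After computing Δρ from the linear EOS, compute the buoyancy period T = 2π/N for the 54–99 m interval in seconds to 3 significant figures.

ΔT = +5.3 K, ΔS = +1.87 psu (deep − shallow).
Δρ/ρ₀ = −αΔT + βΔS = -7.42 × 10⁻⁴ + 1.5334 × 10⁻³ = 7.914 × 10⁻⁴, so Δρ ≈ 0.8128 kg m⁻³.
N² = (g/ρ₀)·Δρ/Δz = g·(Δρ/ρ₀)/Δz = 9.8 × 7.914 × 10⁻⁴ / 45 = 1.7235 × 10⁻⁴ s⁻².
N = √(1.7235 × 10⁻⁴) = 0.013128 rad s⁻¹ → T = 2π/N = 478.61 s ≈ 479 s.

479 s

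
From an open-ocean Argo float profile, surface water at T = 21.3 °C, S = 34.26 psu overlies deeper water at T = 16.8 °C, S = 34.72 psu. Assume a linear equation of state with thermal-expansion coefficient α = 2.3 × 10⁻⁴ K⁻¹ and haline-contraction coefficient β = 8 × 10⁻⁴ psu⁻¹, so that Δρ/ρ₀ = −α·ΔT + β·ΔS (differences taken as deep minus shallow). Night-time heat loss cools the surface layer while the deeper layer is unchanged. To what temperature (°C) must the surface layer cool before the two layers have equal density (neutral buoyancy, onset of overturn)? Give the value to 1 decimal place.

15.2 °C

Neutral buoyancy requires Δρ = 0, i.e. −α(T_deep − T_surf′) + β(S_deep − S_surf) = 0.
T_surf′ = T_deep − (β/α)·ΔS = 16.8 − (8 × 10⁻⁴/2.3 × 10⁻⁴)·(+0.46) = 15.200 °C.
Cooling required: 21.3 − (15.200) = 6.100 °C.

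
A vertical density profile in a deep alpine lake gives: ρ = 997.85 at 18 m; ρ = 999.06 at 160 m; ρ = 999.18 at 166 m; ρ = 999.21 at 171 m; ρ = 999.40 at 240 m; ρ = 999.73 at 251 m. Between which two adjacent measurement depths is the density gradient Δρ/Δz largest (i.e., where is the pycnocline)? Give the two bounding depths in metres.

240–251 m

Compute the density gradient over each adjacent pair:
  18–160 m: Δρ/Δz = 1.21/142 = 8.5 × 10⁻³ kg m⁻⁴
  160–166 m: Δρ/Δz = 0.12/6 = 0.020 kg m⁻⁴
  166–171 m: Δρ/Δz = 0.03/5 = 6.0 × 10⁻³ kg m⁻⁴
  171–240 m: Δρ/Δz = 0.19/69 = 2.8 × 10⁻³ kg m⁻⁴
  240–251 m: Δρ/Δz = 0.33/11 = 0.030 kg m⁻⁴
The largest gradient is in the 240–251 m interval — the pycnocline.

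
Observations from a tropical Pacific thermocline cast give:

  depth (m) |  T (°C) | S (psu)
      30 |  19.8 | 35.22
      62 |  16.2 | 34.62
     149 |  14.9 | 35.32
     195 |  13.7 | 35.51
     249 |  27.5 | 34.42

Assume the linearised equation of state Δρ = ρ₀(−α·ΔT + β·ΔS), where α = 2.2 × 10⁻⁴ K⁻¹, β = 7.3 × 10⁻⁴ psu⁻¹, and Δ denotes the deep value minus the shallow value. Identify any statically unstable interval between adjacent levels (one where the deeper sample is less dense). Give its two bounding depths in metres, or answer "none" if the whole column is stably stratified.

Evaluate Δρ/ρ₀ = −αΔT + βΔS across each adjacent pair:
  30–62 m: −αΔT+βΔS = −(2.2 × 10⁻⁴)(-3.6)+(7.3 × 10⁻⁴)(-0.60) = 3.5 × 10⁻⁴ → stable
  62–149 m: −αΔT+βΔS = −(2.2 × 10⁻⁴)(-1.3)+(7.3 × 10⁻⁴)(+0.70) = 8.0 × 10⁻⁴ → stable
  149–195 m: −αΔT+βΔS = −(2.2 × 10⁻⁴)(-1.2)+(7.3 × 10⁻⁴)(+0.19) = 4.0 × 10⁻⁴ → stable
  195–249 m: −αΔT+βΔS = −(2.2 × 10⁻⁴)(+13.8)+(7.3 × 10⁻⁴)(-1.09) = -3.8 × 10⁻³ → UNSTABLE
The 195–249 m interval has Δρ < 0: lighter water underlies denser water.

195–249 m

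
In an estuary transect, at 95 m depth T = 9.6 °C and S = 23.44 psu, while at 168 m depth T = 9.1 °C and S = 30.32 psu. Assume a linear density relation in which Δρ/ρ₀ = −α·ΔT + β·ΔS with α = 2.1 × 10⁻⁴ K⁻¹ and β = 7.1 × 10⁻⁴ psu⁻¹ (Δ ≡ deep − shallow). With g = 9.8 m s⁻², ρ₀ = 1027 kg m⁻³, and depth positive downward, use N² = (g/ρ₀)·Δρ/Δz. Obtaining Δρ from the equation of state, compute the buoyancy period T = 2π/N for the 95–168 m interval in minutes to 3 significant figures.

ΔT = -0.5 K, ΔS = +6.88 psu (deep − shallow).
Δρ/ρ₀ = −αΔT + βΔS = 1.05 × 10⁻⁴ + 4.8848 × 10⁻³ = 4.9898 × 10⁻³, so Δρ ≈ 5.125 kg m⁻³.
N² = (g/ρ₀)·Δρ/Δz = g·(Δρ/ρ₀)/Δz = 9.8 × 4.9898 × 10⁻³ / 73 = 6.6986 × 10⁻⁴ s⁻².
N = √(6.6986 × 10⁻⁴) = 0.025882 rad s⁻¹ → T = 2π/N = 242.76 s = 4.0460 min ≈ 4.05 min.

4.05 min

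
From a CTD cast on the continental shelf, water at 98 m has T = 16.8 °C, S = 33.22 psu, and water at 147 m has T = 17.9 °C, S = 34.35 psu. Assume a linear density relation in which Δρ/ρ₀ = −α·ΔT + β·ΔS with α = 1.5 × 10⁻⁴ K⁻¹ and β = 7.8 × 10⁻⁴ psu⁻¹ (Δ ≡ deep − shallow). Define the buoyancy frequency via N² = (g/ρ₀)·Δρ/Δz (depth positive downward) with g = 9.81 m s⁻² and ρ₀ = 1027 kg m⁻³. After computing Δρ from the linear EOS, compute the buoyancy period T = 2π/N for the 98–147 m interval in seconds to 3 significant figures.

ΔT = +1.1 K, ΔS = +1.13 psu (deep − shallow).
Δρ/ρ₀ = −αΔT + βΔS = -1.65 × 10⁻⁴ + 8.814 × 10⁻⁴ = 7.164 × 10⁻⁴, so Δρ ≈ 0.7357 kg m⁻³.
N² = (g/ρ₀)·Δρ/Δz = g·(Δρ/ρ₀)/Δz = 9.81 × 7.164 × 10⁻⁴ / 49 = 1.4343 × 10⁻⁴ s⁻².
N = √(1.4343 × 10⁻⁴) = 0.011976 rad s⁻¹ → T = 2π/N = 524.65 s ≈ 525 s.

525 s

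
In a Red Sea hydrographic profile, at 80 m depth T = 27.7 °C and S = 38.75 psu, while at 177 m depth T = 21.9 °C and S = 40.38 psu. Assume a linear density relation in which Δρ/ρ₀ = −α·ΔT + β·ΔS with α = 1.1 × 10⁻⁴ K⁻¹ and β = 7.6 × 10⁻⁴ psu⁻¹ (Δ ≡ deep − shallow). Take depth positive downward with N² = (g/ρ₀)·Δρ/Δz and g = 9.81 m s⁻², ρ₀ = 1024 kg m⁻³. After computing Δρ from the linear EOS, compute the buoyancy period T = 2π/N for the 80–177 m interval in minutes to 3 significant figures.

7.60 min

ΔT = -5.8 K, ΔS = +1.63 psu (deep − shallow).
Δρ/ρ₀ = −αΔT + βΔS = 6.38 × 10⁻⁴ + 1.2388 × 10⁻³ = 1.8768 × 10⁻³, so Δρ ≈ 1.922 kg m⁻³.
N² = (g/ρ₀)·Δρ/Δz = g·(Δρ/ρ₀)/Δz = 9.81 × 1.8768 × 10⁻³ / 97 = 1.8981 × 10⁻⁴ s⁻².
N = √(1.8981 × 10⁻⁴) = 0.013777 rad s⁻¹ → T = 2π/N = 456.06 s = 7.6010 min ≈ 7.60 min.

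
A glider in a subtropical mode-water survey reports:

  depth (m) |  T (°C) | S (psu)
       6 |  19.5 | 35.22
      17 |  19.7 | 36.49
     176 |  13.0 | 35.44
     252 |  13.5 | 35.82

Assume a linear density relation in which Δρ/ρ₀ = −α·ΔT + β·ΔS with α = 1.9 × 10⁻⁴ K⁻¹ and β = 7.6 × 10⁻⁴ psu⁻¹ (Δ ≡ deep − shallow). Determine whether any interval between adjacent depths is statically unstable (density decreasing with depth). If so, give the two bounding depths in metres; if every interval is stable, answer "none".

none

Evaluate Δρ/ρ₀ = −αΔT + βΔS across each adjacent pair:
  6–17 m: −αΔT+βΔS = −(1.9 × 10⁻⁴)(+0.2)+(7.6 × 10⁻⁴)(+1.27) = 9.3 × 10⁻⁴ → stable
  17–176 m: −αΔT+βΔS = −(1.9 × 10⁻⁴)(-6.7)+(7.6 × 10⁻⁴)(-1.05) = 4.7 × 10⁻⁴ → stable
  176–252 m: −αΔT+βΔS = −(1.9 × 10⁻⁴)(+0.5)+(7.6 × 10⁻⁴)(+0.38) = 1.9 × 10⁻⁴ → stable
Every interval has Δρ > 0: the column is stably stratified throughout.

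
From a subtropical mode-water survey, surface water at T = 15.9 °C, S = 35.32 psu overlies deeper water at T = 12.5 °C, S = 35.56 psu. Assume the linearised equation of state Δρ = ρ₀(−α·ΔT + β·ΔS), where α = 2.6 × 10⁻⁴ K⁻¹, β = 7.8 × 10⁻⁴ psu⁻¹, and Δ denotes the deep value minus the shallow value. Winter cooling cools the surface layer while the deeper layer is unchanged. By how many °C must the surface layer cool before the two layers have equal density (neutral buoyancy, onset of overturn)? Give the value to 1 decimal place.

Neutral buoyancy requires Δρ = 0, i.e. −α(T_deep − T_surf′) + β(S_deep − S_surf) = 0.
T_surf′ = T_deep − (β/α)·ΔS = 12.5 − (7.8 × 10⁻⁴/2.6 × 10⁻⁴)·(+0.24) = 11.780 °C.
Cooling required: 15.9 − (11.780) = 4.120 °C.

4.1 °C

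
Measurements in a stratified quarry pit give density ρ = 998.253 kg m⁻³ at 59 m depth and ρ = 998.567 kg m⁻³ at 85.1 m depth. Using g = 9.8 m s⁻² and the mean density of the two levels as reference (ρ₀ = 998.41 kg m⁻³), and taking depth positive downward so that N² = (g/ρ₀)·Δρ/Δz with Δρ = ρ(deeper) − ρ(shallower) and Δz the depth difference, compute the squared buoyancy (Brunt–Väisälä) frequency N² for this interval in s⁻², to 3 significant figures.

Δρ = 998.567 − 998.253 = 0.314 kg m⁻³ over Δz = 85.1 − 59 = 26.1 m.
N² = (9.8/998.41) × (0.314/26.1) = 1.1809 × 10⁻⁴ s⁻² ≈ 1.18 × 10⁻⁴ s⁻².

1.18 × 10⁻⁴ s⁻²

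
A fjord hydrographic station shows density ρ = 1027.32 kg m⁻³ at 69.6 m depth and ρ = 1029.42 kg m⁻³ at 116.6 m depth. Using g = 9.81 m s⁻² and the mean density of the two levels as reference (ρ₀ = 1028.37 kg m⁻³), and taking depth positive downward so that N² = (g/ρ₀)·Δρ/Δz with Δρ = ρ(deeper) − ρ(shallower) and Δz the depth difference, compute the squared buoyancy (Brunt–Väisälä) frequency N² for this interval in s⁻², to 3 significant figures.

4.26 × 10⁻⁴ s⁻²

Δρ = 1029.42 − 1027.32 = 2.10 kg m⁻³ over Δz = 116.6 − 69.6 = 47 m.
N² = (9.81/1028.37) × (2.10/47) = 4.2623 × 10⁻⁴ s⁻² ≈ 4.26 × 10⁻⁴ s⁻².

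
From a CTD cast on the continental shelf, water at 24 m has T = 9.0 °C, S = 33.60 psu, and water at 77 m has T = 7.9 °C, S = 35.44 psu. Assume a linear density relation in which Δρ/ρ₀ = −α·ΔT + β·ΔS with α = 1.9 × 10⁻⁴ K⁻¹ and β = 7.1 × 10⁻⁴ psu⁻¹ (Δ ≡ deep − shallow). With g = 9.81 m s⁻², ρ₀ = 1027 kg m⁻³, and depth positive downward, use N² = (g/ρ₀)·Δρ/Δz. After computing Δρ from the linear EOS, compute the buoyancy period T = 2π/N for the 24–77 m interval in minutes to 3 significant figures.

6.25 min

ΔT = -1.1 K, ΔS = +1.84 psu (deep − shallow).
Δρ/ρ₀ = −αΔT + βΔS = 2.09 × 10⁻⁴ + 1.3064 × 10⁻³ = 1.5154 × 10⁻³, so Δρ ≈ 1.556 kg m⁻³.
N² = (g/ρ₀)·Δρ/Δz = g·(Δρ/ρ₀)/Δz = 9.81 × 1.5154 × 10⁻³ / 53 = 2.8049 × 10⁻⁴ s⁻².
N = √(2.8049 × 10⁻⁴) = 0.016748 rad s⁻¹ → T = 2π/N = 375.16 s = 6.2527 min ≈ 6.25 min.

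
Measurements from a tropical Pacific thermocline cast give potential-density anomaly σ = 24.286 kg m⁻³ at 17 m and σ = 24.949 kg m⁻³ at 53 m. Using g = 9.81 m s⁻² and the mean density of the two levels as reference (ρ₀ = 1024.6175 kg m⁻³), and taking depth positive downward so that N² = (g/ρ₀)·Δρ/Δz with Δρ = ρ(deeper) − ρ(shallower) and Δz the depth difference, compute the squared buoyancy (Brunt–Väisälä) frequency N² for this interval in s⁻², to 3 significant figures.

Δρ = 1024.949 − 1024.286 = 0.663 kg m⁻³ over Δz = 53 − 17 = 36 m.
N² = (9.81/1024.6175) × (0.663/36) = 1.7633 × 10⁻⁴ s⁻² ≈ 1.76 × 10⁻⁴ s⁻².

1.76 × 10⁻⁴ s⁻²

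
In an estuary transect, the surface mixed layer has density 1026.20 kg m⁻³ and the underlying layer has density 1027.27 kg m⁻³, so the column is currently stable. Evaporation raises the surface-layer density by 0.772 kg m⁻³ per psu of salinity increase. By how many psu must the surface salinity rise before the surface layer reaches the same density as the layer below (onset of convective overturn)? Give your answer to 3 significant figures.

Density deficit of the surface layer: 1027.27 − 1026.20 = 1.07 kg m⁻³.
Required change = 1.07 / 0.772 = 1.39 psu.

1.39 psu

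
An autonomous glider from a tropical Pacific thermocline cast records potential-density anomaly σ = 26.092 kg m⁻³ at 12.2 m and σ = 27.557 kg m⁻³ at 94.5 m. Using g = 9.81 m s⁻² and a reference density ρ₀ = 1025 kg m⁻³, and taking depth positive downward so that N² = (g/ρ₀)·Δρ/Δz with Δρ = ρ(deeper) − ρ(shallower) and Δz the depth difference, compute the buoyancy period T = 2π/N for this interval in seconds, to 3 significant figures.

Δρ = 1027.557 − 1026.092 = 1.465 kg m⁻³ over Δz = 94.5 − 12.2 = 82.3 m.
N² = (9.81/1025) × (1.465/82.3) = 1.7037 × 10⁻⁴ s⁻².
N = √(1.7037 × 10⁻⁴) = 0.013053 rad s⁻¹, so T = 2π/N = 481.36 s ≈ 481 s.

481 s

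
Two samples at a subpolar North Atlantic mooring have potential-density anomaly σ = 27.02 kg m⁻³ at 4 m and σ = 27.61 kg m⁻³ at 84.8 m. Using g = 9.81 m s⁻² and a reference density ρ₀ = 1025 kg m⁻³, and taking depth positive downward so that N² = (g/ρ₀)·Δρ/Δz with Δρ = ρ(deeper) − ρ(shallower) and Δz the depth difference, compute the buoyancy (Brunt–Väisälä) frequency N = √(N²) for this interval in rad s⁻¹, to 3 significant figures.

Δρ = 1027.61 − 1027.02 = 0.59 kg m⁻³ over Δz = 84.8 − 4 = 80.8 m.
N² = (9.81/1025) × (0.59/80.8) = 6.9885 × 10⁻⁵ s⁻².
N = √(6.9885 × 10⁻⁵) = 8.3597 × 10⁻³ rad s⁻¹ ≈ 8.36 × 10⁻³ rad s⁻¹.

8.36 × 10⁻³ rad s⁻¹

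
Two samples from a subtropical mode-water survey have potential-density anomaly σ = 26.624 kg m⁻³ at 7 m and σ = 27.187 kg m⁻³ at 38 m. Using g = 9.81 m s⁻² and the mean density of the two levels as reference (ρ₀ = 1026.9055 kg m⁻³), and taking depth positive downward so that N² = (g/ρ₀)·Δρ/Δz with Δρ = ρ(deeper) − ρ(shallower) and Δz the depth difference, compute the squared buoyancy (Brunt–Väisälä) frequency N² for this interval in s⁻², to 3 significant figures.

Δρ = 1027.187 − 1026.624 = 0.563 kg m⁻³ over Δz = 38 − 7 = 31 m.
N² = (9.81/1026.9055) × (0.563/31) = 1.7349 × 10⁻⁴ s⁻² ≈ 1.73 × 10⁻⁴ s⁻².

1.73 × 10⁻⁴ s⁻²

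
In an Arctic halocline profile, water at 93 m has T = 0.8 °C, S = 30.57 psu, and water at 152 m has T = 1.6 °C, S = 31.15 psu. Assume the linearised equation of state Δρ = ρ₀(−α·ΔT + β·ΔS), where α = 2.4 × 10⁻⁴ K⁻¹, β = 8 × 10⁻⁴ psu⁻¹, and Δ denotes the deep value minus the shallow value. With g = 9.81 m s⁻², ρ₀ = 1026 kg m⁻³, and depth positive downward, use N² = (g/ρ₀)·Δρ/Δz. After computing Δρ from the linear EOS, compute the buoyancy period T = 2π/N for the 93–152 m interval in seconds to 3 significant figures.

934 s

ΔT = +0.8 K, ΔS = +0.58 psu (deep − shallow).
Δρ/ρ₀ = −αΔT + βΔS = -1.92 × 10⁻⁴ + 4.64 × 10⁻⁴ = 2.72 × 10⁻⁴, so Δρ ≈ 0.2791 kg m⁻³.
N² = (g/ρ₀)·Δρ/Δz = g·(Δρ/ρ₀)/Δz = 9.81 × 2.72 × 10⁻⁴ / 59 = 4.5226 × 10⁻⁵ s⁻².
N = √(4.5226 × 10⁻⁵) = 6.7250 × 10⁻³ rad s⁻¹ → T = 2π/N = 934.30 s ≈ 934 s.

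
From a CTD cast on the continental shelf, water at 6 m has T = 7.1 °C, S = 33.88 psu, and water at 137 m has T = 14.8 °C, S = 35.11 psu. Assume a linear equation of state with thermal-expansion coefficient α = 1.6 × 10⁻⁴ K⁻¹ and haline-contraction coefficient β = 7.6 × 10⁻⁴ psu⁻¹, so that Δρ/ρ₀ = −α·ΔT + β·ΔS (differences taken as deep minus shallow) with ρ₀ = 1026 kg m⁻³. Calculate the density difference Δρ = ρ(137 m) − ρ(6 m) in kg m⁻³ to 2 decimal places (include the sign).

ΔT = +7.7 K, ΔS = +1.23 psu (deep − shallow).
Δρ/ρ₀ = −(1.6 × 10⁻⁴)(+7.7) + (7.6 × 10⁻⁴)(+1.23) = -2.972 × 10⁻⁴.
Δρ = 1026 × (-2.972 × 10⁻⁴) = -0.30 kg m⁻³.
Negative Δρ: lighter below, statically unstable.

-0.30 kg m⁻³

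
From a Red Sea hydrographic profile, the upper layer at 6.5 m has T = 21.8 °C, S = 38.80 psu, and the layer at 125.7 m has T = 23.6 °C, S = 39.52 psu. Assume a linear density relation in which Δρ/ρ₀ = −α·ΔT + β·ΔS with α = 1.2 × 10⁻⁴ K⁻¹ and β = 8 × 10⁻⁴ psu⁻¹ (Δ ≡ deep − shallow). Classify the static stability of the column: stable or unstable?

ΔT = 23.6 − 21.8 = +1.8 K and ΔS = 39.52 − 38.80 = +0.72 psu (deep − shallow).
−αΔT = -2.16 × 10⁻⁴; βΔS = 5.76 × 10⁻⁴; sum Δρ/ρ₀ = 3.60 × 10⁻⁴.
Δρ/ρ₀ > 0, so Δρ > 0: deeper water is denser → statically stable.

stable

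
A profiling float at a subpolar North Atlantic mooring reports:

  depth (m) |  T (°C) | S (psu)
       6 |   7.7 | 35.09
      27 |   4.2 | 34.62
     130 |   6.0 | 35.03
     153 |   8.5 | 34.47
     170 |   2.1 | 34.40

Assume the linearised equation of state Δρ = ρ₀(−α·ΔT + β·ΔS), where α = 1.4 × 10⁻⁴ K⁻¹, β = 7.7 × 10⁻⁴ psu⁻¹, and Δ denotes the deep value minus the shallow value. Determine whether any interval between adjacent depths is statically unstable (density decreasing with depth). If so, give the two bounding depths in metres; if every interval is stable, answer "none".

130–153 m

Evaluate Δρ/ρ₀ = −αΔT + βΔS across each adjacent pair:
  6–27 m: −αΔT+βΔS = −(1.4 × 10⁻⁴)(-3.5)+(7.7 × 10⁻⁴)(-0.47) = 1.3 × 10⁻⁴ → stable
  27–130 m: −αΔT+βΔS = −(1.4 × 10⁻⁴)(+1.8)+(7.7 × 10⁻⁴)(+0.41) = 6.4 × 10⁻⁵ → stable
  130–153 m: −αΔT+βΔS = −(1.4 × 10⁻⁴)(+2.5)+(7.7 × 10⁻⁴)(-0.56) = -7.8 × 10⁻⁴ → UNSTABLE
  153–170 m: −αΔT+βΔS = −(1.4 × 10⁻⁴)(-6.4)+(7.7 × 10⁻⁴)(-0.07) = 8.4 × 10⁻⁴ → stable
The 130–153 m interval has Δρ < 0: lighter water underlies denser water.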